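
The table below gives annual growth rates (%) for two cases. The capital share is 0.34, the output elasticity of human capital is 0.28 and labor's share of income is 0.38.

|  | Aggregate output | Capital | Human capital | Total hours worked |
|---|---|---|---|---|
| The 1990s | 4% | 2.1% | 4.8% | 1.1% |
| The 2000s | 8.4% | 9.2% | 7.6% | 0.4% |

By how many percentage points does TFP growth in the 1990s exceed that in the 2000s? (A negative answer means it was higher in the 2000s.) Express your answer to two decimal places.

-1.47 percentage points

Labor's share = 1 − 0.34 − 0.28 = 0.38.
The 1990s: TFP = 4 − 0.714 − 1.344 − 0.418 = 1.524%.
The 2000s: TFP = 8.4 − 3.128 − 2.128 − 0.152 = 2.992%.
Difference = 1.524 − (2.992) = -1.468 pp.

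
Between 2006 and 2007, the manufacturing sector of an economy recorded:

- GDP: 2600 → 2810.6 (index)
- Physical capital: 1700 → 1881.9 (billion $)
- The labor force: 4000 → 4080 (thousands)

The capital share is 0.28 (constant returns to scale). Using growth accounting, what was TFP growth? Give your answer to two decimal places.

GDP growth = (2810.6 − 2600) / 2600 = 8.1%.
Physical capital growth = (1881.9 − 1700) / 1700 = 10.7%.
The labor force growth = (4080 − 4000) / 4000 = 2%.
Labor's share = 1 − 0.28 = 0.72.
Physical capital: 0.28 × 10.7 = 2.996 pp.
The labor force: 0.72 × 2 = 1.44 pp.
TFP growth = 8.1 − 4.436 = 3.664%.

TFP growth was 3.66%.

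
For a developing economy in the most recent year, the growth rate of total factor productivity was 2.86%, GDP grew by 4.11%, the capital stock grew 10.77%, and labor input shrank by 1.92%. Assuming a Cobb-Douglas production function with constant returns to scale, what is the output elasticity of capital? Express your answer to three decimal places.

gY = gA + α·gK + (1−α)·gL, so gY − gA − gL = α(gK − gL).
4.11 − 2.86 + 1.92 = α × (10.77 − (-1.92)).
3.17 = 12.69 α, so α = 0.2498.

α = 0.250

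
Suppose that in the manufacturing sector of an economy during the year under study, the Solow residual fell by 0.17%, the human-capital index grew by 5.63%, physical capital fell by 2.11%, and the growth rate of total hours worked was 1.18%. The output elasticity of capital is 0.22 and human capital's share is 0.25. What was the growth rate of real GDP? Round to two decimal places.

Labor's share = 1 − 0.22 − 0.25 = 0.53.
Physical capital: 0.22 × (-2.11) = -0.4642 pp.
The human-capital index: 0.25 × 5.63 = 1.4075 pp.
Total hours worked: 0.53 × 1.18 = 0.6254 pp.
Output growth = -0.17 + 1.5687 = 1.3987%.

1.40%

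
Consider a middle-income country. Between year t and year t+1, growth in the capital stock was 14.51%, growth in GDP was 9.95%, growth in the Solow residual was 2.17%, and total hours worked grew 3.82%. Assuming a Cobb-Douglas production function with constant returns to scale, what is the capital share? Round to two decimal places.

gY = gA + α·gK + (1−α)·gL, so gY − gA − gL = α(gK − gL).
9.95 − 2.17 − 3.82 = α × (14.51 − 3.82).
3.96 = 10.69 α, so α = 0.3704.

α = 0.37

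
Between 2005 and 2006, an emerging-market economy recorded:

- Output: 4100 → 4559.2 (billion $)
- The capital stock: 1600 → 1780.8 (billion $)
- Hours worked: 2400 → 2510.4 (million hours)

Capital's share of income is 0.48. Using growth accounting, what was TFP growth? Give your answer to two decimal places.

3.38%

Output growth = (4559.2 − 4100) / 4100 = 11.2%.
The capital stock growth = (1780.8 − 1600) / 1600 = 11.3%.
Hours worked growth = (2510.4 − 2400) / 2400 = 4.6%.
Labor's share = 1 − 0.48 = 0.52.
The capital stock: 0.48 × 11.3 = 5.424 pp.
Hours worked: 0.52 × 4.6 = 2.392 pp.
TFP growth = 11.2 − 7.816 = 3.384%.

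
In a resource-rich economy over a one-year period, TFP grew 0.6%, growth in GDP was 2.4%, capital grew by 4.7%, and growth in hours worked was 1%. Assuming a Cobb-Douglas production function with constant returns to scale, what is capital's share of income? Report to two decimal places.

0.22

gY = gA + α·gK + (1−α)·gL, so gY − gA − gL = α(gK − gL).
2.4 − 0.6 − 1 = α × (4.7 − 1).
0.8 = 3.7 α, so α = 0.2162.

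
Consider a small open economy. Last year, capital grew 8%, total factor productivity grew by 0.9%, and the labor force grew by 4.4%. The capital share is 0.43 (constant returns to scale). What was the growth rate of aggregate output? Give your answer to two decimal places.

Aggregate output grew 6.85%.

Labor's share = 1 − 0.43 = 0.57.
Capital: 0.43 × 8 = 3.44 pp.
The labor force: 0.57 × 4.4 = 2.508 pp.
Output growth = 0.9 + 5.948 = 6.848%.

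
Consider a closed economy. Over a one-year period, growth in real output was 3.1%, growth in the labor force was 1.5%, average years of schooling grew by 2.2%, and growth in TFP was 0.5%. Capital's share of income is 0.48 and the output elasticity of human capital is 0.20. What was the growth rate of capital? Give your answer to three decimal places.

Capital grew 3.500%.

Labor's share = 1 − 0.48 − 0.2 = 0.32.
gY = gA + 0.2×2.2 + 0.32×1.5 + 0.48×g.
0.48×g = 3.1 − 0.5 − 0.92 = 1.68.
g = 1.68 / 0.48 = 3.5%.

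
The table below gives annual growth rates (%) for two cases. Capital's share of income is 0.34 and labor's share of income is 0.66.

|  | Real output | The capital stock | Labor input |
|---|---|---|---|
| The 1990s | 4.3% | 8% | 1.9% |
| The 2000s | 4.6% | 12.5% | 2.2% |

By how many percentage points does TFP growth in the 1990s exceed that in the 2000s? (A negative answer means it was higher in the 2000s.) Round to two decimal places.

1.43 percentage points

Labor's share = 1 − 0.34 = 0.66.
The 1990s: TFP = 4.3 − 2.72 − 1.254 = 0.326%.
The 2000s: TFP = 4.6 − 4.25 − 1.452 = -1.102%.
Difference = 0.326 − (-1.102) = 1.428 pp.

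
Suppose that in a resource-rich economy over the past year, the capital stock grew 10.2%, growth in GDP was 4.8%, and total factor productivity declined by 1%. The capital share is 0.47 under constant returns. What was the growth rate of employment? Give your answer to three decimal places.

Labor's share = 1 − 0.47 = 0.53.
gY = gA + 0.47×10.2 + 0.53×g.
0.53×g = 4.8 + 1 − 4.794 = 1.006.
g = 1.006 / 0.53 = 1.89811%.

1.898%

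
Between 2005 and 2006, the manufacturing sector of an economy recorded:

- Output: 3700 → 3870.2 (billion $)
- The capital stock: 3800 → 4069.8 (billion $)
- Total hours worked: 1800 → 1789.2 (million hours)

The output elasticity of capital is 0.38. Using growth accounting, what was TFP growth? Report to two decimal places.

Output growth = (3870.2 − 3700) / 3700 = 4.6%.
The capital stock growth = (4069.8 − 3800) / 3800 = 7.1%.
Total hours worked growth = (1789.2 − 1800) / 1800 = -0.6%.
Labor's share = 1 − 0.38 = 0.62.
The capital stock: 0.38 × 7.1 = 2.698 pp.
Total hours worked: 0.62 × (-0.6) = -0.372 pp.
TFP growth = 4.6 − 2.326 = 2.274%.

2.27%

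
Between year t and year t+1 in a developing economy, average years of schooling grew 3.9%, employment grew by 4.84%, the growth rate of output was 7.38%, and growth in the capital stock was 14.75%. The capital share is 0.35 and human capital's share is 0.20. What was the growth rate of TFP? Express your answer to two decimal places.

Labor's share = 1 − 0.35 − 0.2 = 0.45.
The capital stock: 0.35 × 14.75 = 5.1625 pp.
Average years of schooling: 0.2 × 3.9 = 0.78 pp.
Employment: 0.45 × 4.84 = 2.178 pp.
TFP growth = 7.38 − 8.1205 = -0.7405%.

-0.74%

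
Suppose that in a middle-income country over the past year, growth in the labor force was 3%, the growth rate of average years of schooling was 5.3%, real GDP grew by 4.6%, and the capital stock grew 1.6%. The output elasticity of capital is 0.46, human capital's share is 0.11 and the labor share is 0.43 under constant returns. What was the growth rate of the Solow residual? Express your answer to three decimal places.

Labor's share = 1 − 0.46 − 0.11 = 0.43.
The capital stock: 0.46 × 1.6 = 0.736 pp.
Average years of schooling: 0.11 × 5.3 = 0.583 pp.
The labor force: 0.43 × 3 = 1.29 pp.
TFP growth = 4.6 − 2.609 = 1.991%.

The Solow residual grew 1.991%.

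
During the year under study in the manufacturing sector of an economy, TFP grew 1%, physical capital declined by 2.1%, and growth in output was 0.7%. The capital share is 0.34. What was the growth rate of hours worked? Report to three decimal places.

Labor's share = 1 − 0.34 = 0.66.
gY = gA + 0.34×(-2.1) + 0.66×g.
0.66×g = 0.7 − 1 + 0.714 = 0.414.
g = 0.414 / 0.66 = 0.62727%.

Hours worked growth was 0.627%.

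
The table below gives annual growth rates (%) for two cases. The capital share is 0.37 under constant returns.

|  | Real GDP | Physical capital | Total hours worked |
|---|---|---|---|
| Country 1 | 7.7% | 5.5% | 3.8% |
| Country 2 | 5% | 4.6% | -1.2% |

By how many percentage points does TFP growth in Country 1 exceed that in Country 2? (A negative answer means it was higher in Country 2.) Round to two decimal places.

-0.78 percentage points

Labor's share = 1 − 0.37 = 0.63.
Country 1: TFP = 7.7 − 2.035 − 2.394 = 3.271%.
Country 2: TFP = 5 − 1.702 + 0.756 = 4.054%.
Difference = 3.271 − (4.054) = -0.783 pp.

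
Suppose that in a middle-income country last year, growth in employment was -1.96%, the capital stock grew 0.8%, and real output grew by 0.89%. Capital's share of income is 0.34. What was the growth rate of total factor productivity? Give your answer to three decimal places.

1.912%

Labor's share = 1 − 0.34 = 0.66.
The capital stock: 0.34 × 0.8 = 0.272 pp.
Employment: 0.66 × (-1.96) = -1.2936 pp.
TFP growth = 0.89 + 1.0216 = 1.9116%.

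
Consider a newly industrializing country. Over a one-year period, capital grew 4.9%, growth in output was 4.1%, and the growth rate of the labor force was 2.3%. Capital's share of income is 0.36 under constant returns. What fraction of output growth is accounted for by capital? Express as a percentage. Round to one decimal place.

Capital accounted for 43.0% of growth.

Capital contributed 0.36 × 4.9 = 1.764 pp.
Share of growth = 1.764 / 4.1 × 100 = 43.024%.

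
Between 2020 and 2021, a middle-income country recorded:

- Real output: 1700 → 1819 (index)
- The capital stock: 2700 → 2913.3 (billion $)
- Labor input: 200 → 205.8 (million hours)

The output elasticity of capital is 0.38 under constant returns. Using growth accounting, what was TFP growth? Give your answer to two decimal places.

Real output growth = (1819 − 1700) / 1700 = 7%.
The capital stock growth = (2913.3 − 2700) / 2700 = 7.9%.
Labor input growth = (205.8 − 200) / 200 = 2.9%.
Labor's share = 1 − 0.38 = 0.62.
The capital stock: 0.38 × 7.9 = 3.002 pp.
Labor input: 0.62 × 2.9 = 1.798 pp.
TFP growth = 7 − 4.8 = 2.2%.

TFP grew 2.20%.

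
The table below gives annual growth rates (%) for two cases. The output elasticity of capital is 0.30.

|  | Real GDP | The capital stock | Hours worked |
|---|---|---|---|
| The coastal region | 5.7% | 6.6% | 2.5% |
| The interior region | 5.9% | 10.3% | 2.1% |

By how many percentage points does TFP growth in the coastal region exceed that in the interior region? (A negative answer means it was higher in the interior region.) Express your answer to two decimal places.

0.63 percentage points

Labor's share = 1 − 0.3 = 0.7.
The coastal region: TFP = 5.7 − 1.98 − 1.75 = 1.97%.
The interior region: TFP = 5.9 − 3.09 − 1.47 = 1.34%.
Difference = 1.97 − (1.34) = 0.63 pp.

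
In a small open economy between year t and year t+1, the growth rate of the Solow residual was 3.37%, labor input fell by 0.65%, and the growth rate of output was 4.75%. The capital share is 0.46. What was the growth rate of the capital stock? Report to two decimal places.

Labor's share = 1 − 0.46 = 0.54.
gY = gA + 0.54×(-0.65) + 0.46×g.
0.46×g = 4.75 − 3.37 + 0.351 = 1.731.
g = 1.731 / 0.46 = 3.763%.

3.76%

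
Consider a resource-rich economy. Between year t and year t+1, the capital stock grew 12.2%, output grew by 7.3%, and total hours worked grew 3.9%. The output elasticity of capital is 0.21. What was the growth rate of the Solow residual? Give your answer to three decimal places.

Labor's share = 1 − 0.21 = 0.79.
The capital stock: 0.21 × 12.2 = 2.562 pp.
Total hours worked: 0.79 × 3.9 = 3.081 pp.
TFP growth = 7.3 − 5.643 = 1.657%.

1.657%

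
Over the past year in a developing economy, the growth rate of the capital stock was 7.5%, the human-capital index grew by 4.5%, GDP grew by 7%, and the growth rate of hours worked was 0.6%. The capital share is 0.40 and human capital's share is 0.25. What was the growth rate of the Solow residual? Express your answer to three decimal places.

The Solow residual growth was 2.665%.

Labor's share = 1 − 0.4 − 0.25 = 0.35.
The capital stock: 0.4 × 7.5 = 3 pp.
The human-capital index: 0.25 × 4.5 = 1.125 pp.
Hours worked: 0.35 × 0.6 = 0.21 pp.
TFP growth = 7 − 4.335 = 2.665%.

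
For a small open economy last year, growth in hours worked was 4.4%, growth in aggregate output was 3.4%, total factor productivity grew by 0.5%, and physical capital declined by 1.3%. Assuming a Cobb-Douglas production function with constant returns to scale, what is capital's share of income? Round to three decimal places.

gY = gA + α·gK + (1−α)·gL, so gY − gA − gL = α(gK − gL).
3.4 − 0.5 − 4.4 = α × (-1.3 − 4.4).
-1.5 = -5.7 α, so α = 0.26316.

Capital's share of income is 0.263.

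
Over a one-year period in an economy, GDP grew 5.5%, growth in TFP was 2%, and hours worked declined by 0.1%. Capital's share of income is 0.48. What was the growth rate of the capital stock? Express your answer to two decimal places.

Labor's share = 1 − 0.48 = 0.52.
gY = gA + 0.52×(-0.1) + 0.48×g.
0.48×g = 5.5 − 2 + 0.052 = 3.552.
g = 3.552 / 0.48 = 7.4%.

7.40%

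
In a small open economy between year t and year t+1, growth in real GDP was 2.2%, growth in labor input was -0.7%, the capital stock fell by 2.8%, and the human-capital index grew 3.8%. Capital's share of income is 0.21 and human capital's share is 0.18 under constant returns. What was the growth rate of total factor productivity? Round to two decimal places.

Total factor productivity grew 2.53%.

Labor's share = 1 − 0.21 − 0.18 = 0.61.
The capital stock: 0.21 × (-2.8) = -0.588 pp.
The human-capital index: 0.18 × 3.8 = 0.684 pp.
Labor input: 0.61 × (-0.7) = -0.427 pp.
TFP growth = 2.2 + 0.331 = 2.531%.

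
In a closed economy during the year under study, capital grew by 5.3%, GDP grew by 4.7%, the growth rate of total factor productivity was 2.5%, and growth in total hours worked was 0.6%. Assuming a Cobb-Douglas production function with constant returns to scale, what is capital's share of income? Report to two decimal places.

gY = gA + α·gK + (1−α)·gL, so gY − gA − gL = α(gK − gL).
4.7 − 2.5 − 0.6 = α × (5.3 − 0.6).
1.6 = 4.7 α, so α = 0.3404.

Capital's share of income is 0.34.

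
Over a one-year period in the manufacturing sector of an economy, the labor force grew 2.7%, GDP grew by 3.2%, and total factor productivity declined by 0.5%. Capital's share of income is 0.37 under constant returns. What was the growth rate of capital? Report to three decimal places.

Labor's share = 1 − 0.37 = 0.63.
gY = gA + 0.63×2.7 + 0.37×g.
0.37×g = 3.2 + 0.5 − 1.701 = 1.999.
g = 1.999 / 0.37 = 5.4027%.

Capital grew 5.403%.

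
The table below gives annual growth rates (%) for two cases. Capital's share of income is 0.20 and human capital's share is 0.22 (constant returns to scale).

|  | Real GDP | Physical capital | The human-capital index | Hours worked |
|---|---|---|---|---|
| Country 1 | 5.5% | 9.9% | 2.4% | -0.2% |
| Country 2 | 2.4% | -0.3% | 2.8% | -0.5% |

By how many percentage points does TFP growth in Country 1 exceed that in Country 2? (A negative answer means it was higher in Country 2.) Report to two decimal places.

Labor's share = 1 − 0.2 − 0.22 = 0.58.
Country 1: TFP = 5.5 − 1.98 − 0.528 + 0.116 = 3.108%.
Country 2: TFP = 2.4 + 0.06 − 0.616 + 0.29 = 2.134%.
Difference = 3.108 − (2.134) = 0.974 pp.

0.97 percentage points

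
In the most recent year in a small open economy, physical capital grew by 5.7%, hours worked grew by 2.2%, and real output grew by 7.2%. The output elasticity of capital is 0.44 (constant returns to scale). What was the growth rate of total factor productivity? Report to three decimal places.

Labor's share = 1 − 0.44 = 0.56.
Physical capital: 0.44 × 5.7 = 2.508 pp.
Hours worked: 0.56 × 2.2 = 1.232 pp.
TFP growth = 7.2 − 3.74 = 3.46%.

3.460%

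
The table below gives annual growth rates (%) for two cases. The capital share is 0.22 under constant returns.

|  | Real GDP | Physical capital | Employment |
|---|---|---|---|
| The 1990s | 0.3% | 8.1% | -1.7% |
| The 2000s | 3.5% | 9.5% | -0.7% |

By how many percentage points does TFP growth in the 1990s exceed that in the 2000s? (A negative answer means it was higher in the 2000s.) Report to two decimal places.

Labor's share = 1 − 0.22 = 0.78.
The 1990s: TFP = 0.3 − 1.782 + 1.326 = -0.156%.
The 2000s: TFP = 3.5 − 2.09 + 0.546 = 1.956%.
Difference = -0.156 − (1.956) = -2.112 pp.

-2.11 percentage points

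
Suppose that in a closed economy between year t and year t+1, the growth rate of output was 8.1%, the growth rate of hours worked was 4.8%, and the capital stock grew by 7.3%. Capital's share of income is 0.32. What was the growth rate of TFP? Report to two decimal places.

TFP growth was 2.50%.

Labor's share = 1 − 0.32 = 0.68.
The capital stock: 0.32 × 7.3 = 2.336 pp.
Hours worked: 0.68 × 4.8 = 3.264 pp.
TFP growth = 8.1 − 5.6 = 2.5%.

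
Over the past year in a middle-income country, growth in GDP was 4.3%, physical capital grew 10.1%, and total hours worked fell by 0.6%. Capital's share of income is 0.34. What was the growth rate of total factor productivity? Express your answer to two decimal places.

Labor's share = 1 − 0.34 = 0.66.
Physical capital: 0.34 × 10.1 = 3.434 pp.
Total hours worked: 0.66 × (-0.6) = -0.396 pp.
TFP growth = 4.3 − 3.038 = 1.262%.

1.26%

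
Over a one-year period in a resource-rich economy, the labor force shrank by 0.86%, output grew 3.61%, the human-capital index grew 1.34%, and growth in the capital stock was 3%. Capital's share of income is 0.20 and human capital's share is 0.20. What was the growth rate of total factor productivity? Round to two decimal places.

Labor's share = 1 − 0.2 − 0.2 = 0.6.
The capital stock: 0.2 × 3 = 0.6 pp.
The human-capital index: 0.2 × 1.34 = 0.268 pp.
The labor force: 0.6 × (-0.86) = -0.516 pp.
TFP growth = 3.61 − 0.352 = 3.258%.

3.26%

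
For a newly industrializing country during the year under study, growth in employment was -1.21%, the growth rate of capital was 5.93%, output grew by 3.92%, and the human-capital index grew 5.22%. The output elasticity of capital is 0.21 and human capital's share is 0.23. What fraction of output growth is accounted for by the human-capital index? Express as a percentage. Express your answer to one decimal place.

The human-capital index accounted for 30.6% of growth.

The human-capital index contributed 0.23 × 5.22 = 1.2006 pp.
Share of growth = 1.2006 / 3.92 × 100 = 30.628%.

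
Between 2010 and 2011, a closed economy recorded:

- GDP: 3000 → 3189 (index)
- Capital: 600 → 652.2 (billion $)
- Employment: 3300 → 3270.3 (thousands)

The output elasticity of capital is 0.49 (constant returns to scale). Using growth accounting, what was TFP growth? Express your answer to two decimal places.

2.50%

GDP growth = (3189 − 3000) / 3000 = 6.3%.
Capital growth = (652.2 − 600) / 600 = 8.7%.
Employment growth = (3270.3 − 3300) / 3300 = -0.9%.
Labor's share = 1 − 0.49 = 0.51.
Capital: 0.49 × 8.7 = 4.263 pp.
Employment: 0.51 × (-0.9) = -0.459 pp.
TFP growth = 6.3 − 3.804 = 2.496%.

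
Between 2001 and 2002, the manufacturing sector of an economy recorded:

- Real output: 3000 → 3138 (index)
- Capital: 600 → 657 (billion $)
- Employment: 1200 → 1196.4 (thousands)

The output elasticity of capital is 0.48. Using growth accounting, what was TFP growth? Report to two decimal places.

0.20%

Real output growth = (3138 − 3000) / 3000 = 4.6%.
Capital growth = (657 − 600) / 600 = 9.5%.
Employment growth = (1196.4 − 1200) / 1200 = -0.3%.
Labor's share = 1 − 0.48 = 0.52.
Capital: 0.48 × 9.5 = 4.56 pp.
Employment: 0.52 × (-0.3) = -0.156 pp.
TFP growth = 4.6 − 4.404 = 0.196%.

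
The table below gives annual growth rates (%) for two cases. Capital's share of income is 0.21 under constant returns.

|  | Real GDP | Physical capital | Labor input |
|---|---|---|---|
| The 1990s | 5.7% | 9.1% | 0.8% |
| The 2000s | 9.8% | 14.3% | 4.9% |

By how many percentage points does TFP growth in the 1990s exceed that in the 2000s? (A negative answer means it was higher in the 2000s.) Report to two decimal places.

0.23 percentage points

Labor's share = 1 − 0.21 = 0.79.
The 1990s: TFP = 5.7 − 1.911 − 0.632 = 3.157%.
The 2000s: TFP = 9.8 − 3.003 − 3.871 = 2.926%.
Difference = 3.157 − (2.926) = 0.231 pp.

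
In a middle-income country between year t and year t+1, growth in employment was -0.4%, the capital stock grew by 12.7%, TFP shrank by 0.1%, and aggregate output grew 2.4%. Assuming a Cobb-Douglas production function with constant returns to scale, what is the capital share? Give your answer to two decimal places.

0.22

gY = gA + α·gK + (1−α)·gL, so gY − gA − gL = α(gK − gL).
2.4 + 0.1 + 0.4 = α × (12.7 − (-0.4)).
2.9 = 13.1 α, so α = 0.2214.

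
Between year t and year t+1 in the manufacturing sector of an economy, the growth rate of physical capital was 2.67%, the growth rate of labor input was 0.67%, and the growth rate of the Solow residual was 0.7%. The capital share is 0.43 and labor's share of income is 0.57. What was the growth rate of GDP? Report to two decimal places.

2.23%

Labor's share = 1 − 0.43 = 0.57.
Physical capital: 0.43 × 2.67 = 1.1481 pp.
Labor input: 0.57 × 0.67 = 0.3819 pp.
Output growth = 0.7 + 1.53 = 2.23%.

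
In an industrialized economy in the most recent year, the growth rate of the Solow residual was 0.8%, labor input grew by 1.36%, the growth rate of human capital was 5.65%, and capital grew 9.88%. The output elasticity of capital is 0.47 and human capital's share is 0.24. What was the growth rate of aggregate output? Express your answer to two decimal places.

7.19%

Labor's share = 1 − 0.47 − 0.24 = 0.29.
Capital: 0.47 × 9.88 = 4.6436 pp.
Human capital: 0.24 × 5.65 = 1.356 pp.
Labor input: 0.29 × 1.36 = 0.3944 pp.
Output growth = 0.8 + 6.394 = 7.194%.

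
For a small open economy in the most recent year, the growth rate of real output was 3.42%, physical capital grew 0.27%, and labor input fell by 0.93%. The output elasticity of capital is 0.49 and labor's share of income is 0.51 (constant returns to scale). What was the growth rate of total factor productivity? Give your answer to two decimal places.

3.76%

Labor's share = 1 − 0.49 = 0.51.
Physical capital: 0.49 × 0.27 = 0.1323 pp.
Labor input: 0.51 × (-0.93) = -0.4743 pp.
TFP growth = 3.42 + 0.342 = 3.762%.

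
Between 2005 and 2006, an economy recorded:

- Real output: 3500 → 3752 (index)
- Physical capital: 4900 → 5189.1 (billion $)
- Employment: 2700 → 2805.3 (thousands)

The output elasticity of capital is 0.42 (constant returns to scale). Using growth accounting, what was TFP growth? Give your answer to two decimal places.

Real output growth = (3752 − 3500) / 3500 = 7.2%.
Physical capital growth = (5189.1 − 4900) / 4900 = 5.9%.
Employment growth = (2805.3 − 2700) / 2700 = 3.9%.
Labor's share = 1 − 0.42 = 0.58.
Physical capital: 0.42 × 5.9 = 2.478 pp.
Employment: 0.58 × 3.9 = 2.262 pp.
TFP growth = 7.2 − 4.74 = 2.46%.

TFP growth was 2.46%.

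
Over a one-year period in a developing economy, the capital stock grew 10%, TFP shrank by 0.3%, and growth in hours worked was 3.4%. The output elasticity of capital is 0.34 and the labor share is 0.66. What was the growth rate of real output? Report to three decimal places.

Labor's share = 1 − 0.34 = 0.66.
The capital stock: 0.34 × 10 = 3.4 pp.
Hours worked: 0.66 × 3.4 = 2.244 pp.
Output growth = -0.3 + 5.644 = 5.344%.

5.344%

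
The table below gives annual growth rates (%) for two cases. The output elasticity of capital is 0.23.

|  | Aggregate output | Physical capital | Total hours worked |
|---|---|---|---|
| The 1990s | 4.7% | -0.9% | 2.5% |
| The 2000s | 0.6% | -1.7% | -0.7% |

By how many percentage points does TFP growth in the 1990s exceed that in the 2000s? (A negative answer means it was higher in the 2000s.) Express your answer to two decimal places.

1.45 percentage points

Labor's share = 1 − 0.23 = 0.77.
The 1990s: TFP = 4.7 + 0.207 − 1.925 = 2.982%.
The 2000s: TFP = 0.6 + 0.391 + 0.539 = 1.53%.
Difference = 2.982 − (1.53) = 1.452 pp.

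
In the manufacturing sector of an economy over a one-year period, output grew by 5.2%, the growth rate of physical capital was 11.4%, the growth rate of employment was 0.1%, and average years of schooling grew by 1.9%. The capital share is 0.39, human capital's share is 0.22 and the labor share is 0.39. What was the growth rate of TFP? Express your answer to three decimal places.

Labor's share = 1 − 0.39 − 0.22 = 0.39.
Physical capital: 0.39 × 11.4 = 4.446 pp.
Average years of schooling: 0.22 × 1.9 = 0.418 pp.
Employment: 0.39 × 0.1 = 0.039 pp.
TFP growth = 5.2 − 4.903 = 0.297%.

0.297%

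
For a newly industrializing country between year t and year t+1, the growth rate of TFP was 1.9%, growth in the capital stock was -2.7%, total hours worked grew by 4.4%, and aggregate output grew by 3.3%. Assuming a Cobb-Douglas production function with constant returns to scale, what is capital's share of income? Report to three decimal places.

gY = gA + α·gK + (1−α)·gL, so gY − gA − gL = α(gK − gL).
3.3 − 1.9 − 4.4 = α × (-2.7 − 4.4).
-3 = -7.1 α, so α = 0.42254.

Capital's share of income is 0.423.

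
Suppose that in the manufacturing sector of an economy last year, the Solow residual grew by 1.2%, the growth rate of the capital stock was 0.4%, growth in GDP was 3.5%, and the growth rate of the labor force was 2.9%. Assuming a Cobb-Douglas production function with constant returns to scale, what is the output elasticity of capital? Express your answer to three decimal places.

gY = gA + α·gK + (1−α)·gL, so gY − gA − gL = α(gK − gL).
3.5 − 1.2 − 2.9 = α × (0.4 − 2.9).
-0.6 = -2.5 α, so α = 0.24.

0.240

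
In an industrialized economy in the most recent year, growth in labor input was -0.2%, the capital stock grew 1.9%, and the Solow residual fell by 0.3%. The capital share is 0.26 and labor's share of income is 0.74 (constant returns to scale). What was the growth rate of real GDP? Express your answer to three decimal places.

0.046%

Labor's share = 1 − 0.26 = 0.74.
The capital stock: 0.26 × 1.9 = 0.494 pp.
Labor input: 0.74 × (-0.2) = -0.148 pp.
Output growth = -0.3 + 0.346 = 0.046%.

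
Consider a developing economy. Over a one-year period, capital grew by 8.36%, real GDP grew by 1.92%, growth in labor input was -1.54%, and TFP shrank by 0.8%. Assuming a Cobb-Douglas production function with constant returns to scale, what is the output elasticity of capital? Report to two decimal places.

0.43

gY = gA + α·gK + (1−α)·gL, so gY − gA − gL = α(gK − gL).
1.92 + 0.8 + 1.54 = α × (8.36 − (-1.54)).
4.26 = 9.9 α, so α = 0.4303.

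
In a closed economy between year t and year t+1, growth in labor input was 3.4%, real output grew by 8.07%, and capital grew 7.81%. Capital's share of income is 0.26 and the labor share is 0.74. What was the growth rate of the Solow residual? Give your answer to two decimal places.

3.52%

Labor's share = 1 − 0.26 = 0.74.
Capital: 0.26 × 7.81 = 2.0306 pp.
Labor input: 0.74 × 3.4 = 2.516 pp.
TFP growth = 8.07 − 4.5466 = 3.5234%.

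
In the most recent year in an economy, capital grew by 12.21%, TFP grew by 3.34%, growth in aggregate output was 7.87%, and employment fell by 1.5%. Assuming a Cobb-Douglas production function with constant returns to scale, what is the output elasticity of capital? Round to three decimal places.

gY = gA + α·gK + (1−α)·gL, so gY − gA − gL = α(gK − gL).
7.87 − 3.34 + 1.5 = α × (12.21 − (-1.5)).
6.03 = 13.71 α, so α = 0.43982.

0.440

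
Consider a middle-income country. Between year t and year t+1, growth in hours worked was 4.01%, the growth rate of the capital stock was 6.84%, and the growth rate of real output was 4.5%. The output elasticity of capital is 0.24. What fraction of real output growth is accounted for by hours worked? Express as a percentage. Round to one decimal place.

67.7%

Labor's share = 1 − 0.24 = 0.76.
Hours worked contributed 0.76 × 4.01 = 3.0476 pp.
Share of growth = 3.0476 / 4.5 × 100 = 67.724%.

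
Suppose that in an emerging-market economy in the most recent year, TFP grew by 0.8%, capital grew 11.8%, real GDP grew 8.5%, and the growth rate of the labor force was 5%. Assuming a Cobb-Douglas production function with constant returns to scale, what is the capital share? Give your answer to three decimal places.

The capital share is 0.397.

gY = gA + α·gK + (1−α)·gL, so gY − gA − gL = α(gK − gL).
8.5 − 0.8 − 5 = α × (11.8 − 5).
2.7 = 6.8 α, so α = 0.39706.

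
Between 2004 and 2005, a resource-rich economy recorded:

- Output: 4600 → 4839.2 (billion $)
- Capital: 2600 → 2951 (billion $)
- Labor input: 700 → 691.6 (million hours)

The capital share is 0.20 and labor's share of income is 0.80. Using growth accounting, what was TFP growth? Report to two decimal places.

TFP growth was 3.46%.

Output growth = (4839.2 − 4600) / 4600 = 5.2%.
Capital growth = (2951 − 2600) / 2600 = 13.5%.
Labor input growth = (691.6 − 700) / 700 = -1.2%.
Labor's share = 1 − 0.2 = 0.8.
Capital: 0.2 × 13.5 = 2.7 pp.
Labor input: 0.8 × (-1.2) = -0.96 pp.
TFP growth = 5.2 − 1.74 = 3.46%.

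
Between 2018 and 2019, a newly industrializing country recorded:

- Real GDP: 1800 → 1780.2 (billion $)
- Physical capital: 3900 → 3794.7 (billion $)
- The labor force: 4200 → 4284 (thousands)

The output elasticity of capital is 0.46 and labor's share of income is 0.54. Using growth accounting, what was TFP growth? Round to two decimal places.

-0.94%

Real GDP growth = (1780.2 − 1800) / 1800 = -1.1%.
Physical capital growth = (3794.7 − 3900) / 3900 = -2.7%.
The labor force growth = (4284 − 4200) / 4200 = 2%.
Labor's share = 1 − 0.46 = 0.54.
Physical capital: 0.46 × (-2.7) = -1.242 pp.
The labor force: 0.54 × 2 = 1.08 pp.
TFP growth = -1.1 + 0.162 = -0.938%.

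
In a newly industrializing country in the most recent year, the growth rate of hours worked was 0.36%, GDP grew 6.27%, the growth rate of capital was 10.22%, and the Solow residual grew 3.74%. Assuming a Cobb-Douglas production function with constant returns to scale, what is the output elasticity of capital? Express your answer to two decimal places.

α = 0.22

gY = gA + α·gK + (1−α)·gL, so gY − gA − gL = α(gK − gL).
6.27 − 3.74 − 0.36 = α × (10.22 − 0.36).
2.17 = 9.86 α, so α = 0.2201.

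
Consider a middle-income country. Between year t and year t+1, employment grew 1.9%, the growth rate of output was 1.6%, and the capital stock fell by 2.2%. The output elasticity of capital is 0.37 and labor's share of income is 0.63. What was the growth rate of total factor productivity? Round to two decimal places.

1.22%

Labor's share = 1 − 0.37 = 0.63.
The capital stock: 0.37 × (-2.2) = -0.814 pp.
Employment: 0.63 × 1.9 = 1.197 pp.
TFP growth = 1.6 − 0.383 = 1.217%.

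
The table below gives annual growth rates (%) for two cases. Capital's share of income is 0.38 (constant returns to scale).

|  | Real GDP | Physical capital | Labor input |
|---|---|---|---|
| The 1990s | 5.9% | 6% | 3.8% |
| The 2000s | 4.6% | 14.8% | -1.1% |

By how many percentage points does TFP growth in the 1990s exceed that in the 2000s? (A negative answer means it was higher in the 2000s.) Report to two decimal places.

Labor's share = 1 − 0.38 = 0.62.
The 1990s: TFP = 5.9 − 2.28 − 2.356 = 1.264%.
The 2000s: TFP = 4.6 − 5.624 + 0.682 = -0.342%.
Difference = 1.264 − (-0.342) = 1.606 pp.

1.61 percentage points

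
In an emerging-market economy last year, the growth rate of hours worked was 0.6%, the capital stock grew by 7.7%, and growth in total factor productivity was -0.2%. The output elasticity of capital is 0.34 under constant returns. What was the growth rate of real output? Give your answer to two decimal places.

Labor's share = 1 − 0.34 = 0.66.
The capital stock: 0.34 × 7.7 = 2.618 pp.
Hours worked: 0.66 × 0.6 = 0.396 pp.
Output growth = -0.2 + 3.014 = 2.814%.

Real output grew 2.81%.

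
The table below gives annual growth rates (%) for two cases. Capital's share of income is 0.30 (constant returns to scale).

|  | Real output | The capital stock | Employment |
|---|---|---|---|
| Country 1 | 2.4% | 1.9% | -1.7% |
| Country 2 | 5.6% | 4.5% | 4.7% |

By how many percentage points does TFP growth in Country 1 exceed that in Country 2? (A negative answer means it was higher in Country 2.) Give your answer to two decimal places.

Labor's share = 1 − 0.3 = 0.7.
Country 1: TFP = 2.4 − 0.57 + 1.19 = 3.02%.
Country 2: TFP = 5.6 − 1.35 − 3.29 = 0.96%.
Difference = 3.02 − (0.96) = 2.06 pp.

2.06 percentage points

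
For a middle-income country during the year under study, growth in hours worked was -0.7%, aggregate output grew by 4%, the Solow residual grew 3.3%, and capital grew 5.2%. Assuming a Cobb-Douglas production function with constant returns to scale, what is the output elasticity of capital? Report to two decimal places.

The output elasticity of capital is 0.24.

gY = gA + α·gK + (1−α)·gL, so gY − gA − gL = α(gK − gL).
4 − 3.3 + 0.7 = α × (5.2 − (-0.7)).
1.4 = 5.9 α, so α = 0.2373.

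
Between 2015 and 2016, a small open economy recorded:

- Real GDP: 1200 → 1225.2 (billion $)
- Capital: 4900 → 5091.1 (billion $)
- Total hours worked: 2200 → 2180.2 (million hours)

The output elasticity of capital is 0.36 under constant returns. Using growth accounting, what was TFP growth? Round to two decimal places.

1.27%

Real GDP growth = (1225.2 − 1200) / 1200 = 2.1%.
Capital growth = (5091.1 − 4900) / 4900 = 3.9%.
Total hours worked growth = (2180.2 − 2200) / 2200 = -0.9%.
Labor's share = 1 − 0.36 = 0.64.
Capital: 0.36 × 3.9 = 1.404 pp.
Total hours worked: 0.64 × (-0.9) = -0.576 pp.
TFP growth = 2.1 − 0.828 = 1.272%.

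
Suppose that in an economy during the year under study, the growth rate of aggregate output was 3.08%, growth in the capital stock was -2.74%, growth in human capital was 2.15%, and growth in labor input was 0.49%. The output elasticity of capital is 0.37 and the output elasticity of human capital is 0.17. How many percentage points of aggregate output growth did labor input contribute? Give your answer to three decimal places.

Labor's share = 1 − 0.37 − 0.17 = 0.46.
Contribution = share × growth = 0.46 × 0.49 = 0.2254 pp.

0.225 pp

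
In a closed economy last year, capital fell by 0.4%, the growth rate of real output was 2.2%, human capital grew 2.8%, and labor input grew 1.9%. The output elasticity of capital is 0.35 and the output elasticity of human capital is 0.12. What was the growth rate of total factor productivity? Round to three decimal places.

0.997%

Labor's share = 1 − 0.35 − 0.12 = 0.53.
Capital: 0.35 × (-0.4) = -0.14 pp.
Human capital: 0.12 × 2.8 = 0.336 pp.
Labor input: 0.53 × 1.9 = 1.007 pp.
TFP growth = 2.2 − 1.203 = 0.997%.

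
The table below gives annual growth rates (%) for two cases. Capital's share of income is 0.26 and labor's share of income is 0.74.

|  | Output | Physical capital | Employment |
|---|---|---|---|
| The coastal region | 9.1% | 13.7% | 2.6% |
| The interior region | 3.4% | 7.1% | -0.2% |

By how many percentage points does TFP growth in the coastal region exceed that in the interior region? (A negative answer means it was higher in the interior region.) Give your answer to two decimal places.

1.91 percentage points

Labor's share = 1 − 0.26 = 0.74.
The coastal region: TFP = 9.1 − 3.562 − 1.924 = 3.614%.
The interior region: TFP = 3.4 − 1.846 + 0.148 = 1.702%.
Difference = 3.614 − (1.702) = 1.912 pp.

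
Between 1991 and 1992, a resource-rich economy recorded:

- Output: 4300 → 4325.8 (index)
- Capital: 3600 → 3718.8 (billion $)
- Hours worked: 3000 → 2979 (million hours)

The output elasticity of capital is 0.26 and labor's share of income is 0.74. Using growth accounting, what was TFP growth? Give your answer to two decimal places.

Output growth = (4325.8 − 4300) / 4300 = 0.6%.
Capital growth = (3718.8 − 3600) / 3600 = 3.3%.
Hours worked growth = (2979 − 3000) / 3000 = -0.7%.
Labor's share = 1 − 0.26 = 0.74.
Capital: 0.26 × 3.3 = 0.858 pp.
Hours worked: 0.74 × (-0.7) = -0.518 pp.
TFP growth = 0.6 − 0.34 = 0.26%.

TFP growth was 0.26%.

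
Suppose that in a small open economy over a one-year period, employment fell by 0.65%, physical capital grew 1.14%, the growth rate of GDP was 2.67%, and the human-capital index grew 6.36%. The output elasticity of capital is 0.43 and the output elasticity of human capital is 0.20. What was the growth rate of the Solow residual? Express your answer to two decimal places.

Labor's share = 1 − 0.43 − 0.2 = 0.37.
Physical capital: 0.43 × 1.14 = 0.4902 pp.
The human-capital index: 0.2 × 6.36 = 1.272 pp.
Employment: 0.37 × (-0.65) = -0.2405 pp.
TFP growth = 2.67 − 1.5217 = 1.1483%.

1.15%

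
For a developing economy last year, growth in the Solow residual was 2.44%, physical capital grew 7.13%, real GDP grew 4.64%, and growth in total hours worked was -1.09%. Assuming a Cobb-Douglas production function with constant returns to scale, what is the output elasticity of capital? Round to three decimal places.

gY = gA + α·gK + (1−α)·gL, so gY − gA − gL = α(gK − gL).
4.64 − 2.44 + 1.09 = α × (7.13 − (-1.09)).
3.29 = 8.22 α, so α = 0.40024.

The output elasticity of capital is 0.400.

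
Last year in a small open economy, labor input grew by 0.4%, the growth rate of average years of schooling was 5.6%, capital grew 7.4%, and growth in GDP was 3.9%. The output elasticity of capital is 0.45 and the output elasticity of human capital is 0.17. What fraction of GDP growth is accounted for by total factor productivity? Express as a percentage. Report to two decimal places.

Total factor productivity accounted for -13.69% of growth.

Labor's share = 1 − 0.45 − 0.17 = 0.38.
Capital: 0.45 × 7.4 = 3.33 pp.
Average years of schooling: 0.17 × 5.6 = 0.952 pp.
Labor input: 0.38 × 0.4 = 0.152 pp.
TFP growth = 3.9 − 4.434 = -0.534%.
TFP share of growth = -0.534 / 3.9 × 100 = -13.6923%.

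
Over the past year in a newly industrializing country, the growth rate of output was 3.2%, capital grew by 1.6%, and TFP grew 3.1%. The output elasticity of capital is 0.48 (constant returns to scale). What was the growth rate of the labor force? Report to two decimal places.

-1.28%

Labor's share = 1 − 0.48 = 0.52.
gY = gA + 0.48×1.6 + 0.52×g.
0.52×g = 3.2 − 3.1 − 0.768 = -0.668.
g = -0.668 / 0.52 = -1.2846%.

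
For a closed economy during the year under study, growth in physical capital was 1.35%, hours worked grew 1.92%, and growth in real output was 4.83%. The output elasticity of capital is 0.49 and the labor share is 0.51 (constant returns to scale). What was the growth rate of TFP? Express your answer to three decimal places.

TFP growth was 3.189%.

Labor's share = 1 − 0.49 = 0.51.
Physical capital: 0.49 × 1.35 = 0.6615 pp.
Hours worked: 0.51 × 1.92 = 0.9792 pp.
TFP growth = 4.83 − 1.6407 = 3.1893%.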